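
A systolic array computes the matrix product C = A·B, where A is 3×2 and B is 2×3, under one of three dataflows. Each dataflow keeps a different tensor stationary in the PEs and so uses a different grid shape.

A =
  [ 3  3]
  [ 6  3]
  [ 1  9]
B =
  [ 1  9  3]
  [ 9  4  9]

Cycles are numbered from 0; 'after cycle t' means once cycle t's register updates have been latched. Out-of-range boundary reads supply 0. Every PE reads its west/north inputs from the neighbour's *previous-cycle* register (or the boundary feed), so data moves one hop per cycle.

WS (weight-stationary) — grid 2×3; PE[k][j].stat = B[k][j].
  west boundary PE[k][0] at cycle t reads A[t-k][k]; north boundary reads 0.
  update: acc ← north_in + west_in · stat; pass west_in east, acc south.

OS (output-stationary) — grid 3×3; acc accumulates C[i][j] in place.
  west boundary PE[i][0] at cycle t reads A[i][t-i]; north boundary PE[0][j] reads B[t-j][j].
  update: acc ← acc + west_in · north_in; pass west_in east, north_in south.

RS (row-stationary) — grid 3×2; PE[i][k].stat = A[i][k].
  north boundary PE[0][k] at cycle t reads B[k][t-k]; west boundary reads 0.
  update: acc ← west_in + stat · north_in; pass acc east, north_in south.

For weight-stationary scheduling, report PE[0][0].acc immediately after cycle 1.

Tracing WS — 2×3 array, target PE[0][0]:
  [0] (0,0) acc=3 (h:3 v:3)
  [1] (0,0) acc=6 (h:6 v:6)

PE[0][0].acc = 6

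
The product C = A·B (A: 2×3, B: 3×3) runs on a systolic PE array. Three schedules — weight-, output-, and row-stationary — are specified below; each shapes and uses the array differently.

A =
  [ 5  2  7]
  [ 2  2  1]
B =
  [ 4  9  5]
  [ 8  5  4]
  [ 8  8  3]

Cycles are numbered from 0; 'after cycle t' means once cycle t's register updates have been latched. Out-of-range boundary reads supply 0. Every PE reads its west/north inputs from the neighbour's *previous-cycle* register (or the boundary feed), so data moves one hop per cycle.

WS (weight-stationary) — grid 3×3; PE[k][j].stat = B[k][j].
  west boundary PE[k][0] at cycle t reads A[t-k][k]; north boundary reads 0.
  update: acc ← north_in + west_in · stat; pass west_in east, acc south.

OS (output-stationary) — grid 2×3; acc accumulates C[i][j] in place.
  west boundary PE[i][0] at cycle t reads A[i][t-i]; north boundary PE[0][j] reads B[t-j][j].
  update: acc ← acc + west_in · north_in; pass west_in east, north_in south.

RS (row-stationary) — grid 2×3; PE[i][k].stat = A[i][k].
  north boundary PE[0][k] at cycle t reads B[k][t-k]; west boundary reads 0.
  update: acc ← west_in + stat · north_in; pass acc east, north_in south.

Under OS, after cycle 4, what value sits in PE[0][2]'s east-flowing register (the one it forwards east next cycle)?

register = 7

OS 2×3: PE[0][2] cycle-by-cycle (with neighbour feeds):
  0: (0,1).acc=0  regs=<0,0>
  0: (0,2).acc=0  regs=<0,0>
  1: (0,1).acc=45  regs=<5,9>
  1: (0,2).acc=0  regs=<0,0>
  2: (0,1).acc=55  regs=<2,5>
  2: (0,2).acc=25  regs=<5,5>
  3: (0,1).acc=111  regs=<7,8>
  3: (0,2).acc=33  regs=<2,4>
  4: (0,1).acc=111  regs=<0,0>
  4: (0,2).acc=54  regs=<7,3>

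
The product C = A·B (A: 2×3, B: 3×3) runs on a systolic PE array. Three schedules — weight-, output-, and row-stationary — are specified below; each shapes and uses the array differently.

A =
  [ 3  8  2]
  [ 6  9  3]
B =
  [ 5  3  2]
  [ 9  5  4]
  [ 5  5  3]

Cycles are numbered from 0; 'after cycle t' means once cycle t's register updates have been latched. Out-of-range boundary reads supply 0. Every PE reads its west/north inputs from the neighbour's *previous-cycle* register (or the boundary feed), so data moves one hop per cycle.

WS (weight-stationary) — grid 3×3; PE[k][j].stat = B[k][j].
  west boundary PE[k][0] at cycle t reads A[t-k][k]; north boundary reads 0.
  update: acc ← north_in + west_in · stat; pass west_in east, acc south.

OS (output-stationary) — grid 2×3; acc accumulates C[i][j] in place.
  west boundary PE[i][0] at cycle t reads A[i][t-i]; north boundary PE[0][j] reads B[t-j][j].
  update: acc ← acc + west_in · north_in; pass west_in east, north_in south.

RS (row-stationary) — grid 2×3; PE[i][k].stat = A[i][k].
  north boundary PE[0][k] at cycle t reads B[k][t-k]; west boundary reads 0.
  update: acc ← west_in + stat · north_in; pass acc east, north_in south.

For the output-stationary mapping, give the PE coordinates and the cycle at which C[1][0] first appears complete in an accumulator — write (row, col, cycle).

OS — PE[1][0] is where C[1][0] collects:
  cycle 0: PE[1][0] → acc 0, east 0, south 0
  cycle 1: PE[1][0] → acc 30, east 6, south 5
  cycle 2: PE[1][0] → acc 111, east 9, south 9
  cycle 3: PE[1][0] → acc 126, east 3, south 5

(row, col, cycle) = (1, 0, 3)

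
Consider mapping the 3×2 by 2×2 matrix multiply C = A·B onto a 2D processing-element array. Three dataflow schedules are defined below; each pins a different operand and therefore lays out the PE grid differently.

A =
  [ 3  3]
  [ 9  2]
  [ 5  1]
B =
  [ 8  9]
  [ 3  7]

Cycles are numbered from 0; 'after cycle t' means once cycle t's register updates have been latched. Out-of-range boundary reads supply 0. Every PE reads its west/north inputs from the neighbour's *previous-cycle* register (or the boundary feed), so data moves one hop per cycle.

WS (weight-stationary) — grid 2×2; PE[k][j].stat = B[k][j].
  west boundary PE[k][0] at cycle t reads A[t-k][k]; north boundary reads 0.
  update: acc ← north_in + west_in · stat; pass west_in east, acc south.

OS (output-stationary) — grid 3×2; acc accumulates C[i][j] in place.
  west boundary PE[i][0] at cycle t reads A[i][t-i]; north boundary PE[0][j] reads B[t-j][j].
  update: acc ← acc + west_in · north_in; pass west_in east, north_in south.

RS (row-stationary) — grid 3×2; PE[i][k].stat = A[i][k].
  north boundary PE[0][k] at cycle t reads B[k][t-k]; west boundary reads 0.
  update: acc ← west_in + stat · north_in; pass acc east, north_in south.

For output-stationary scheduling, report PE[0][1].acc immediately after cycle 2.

PE[0][1].acc = 48

OS 3×2: PE[0][1] cycle-by-cycle (with neighbour feeds):
  @0  [0,0]  acc 24  |  →3  ↓8
  @0  [0,1]  acc 0  |  →0  ↓0
  @1  [0,0]  acc 33  |  →3  ↓3
  @1  [0,1]  acc 27  |  →3  ↓9
  @2  [0,0]  acc 33  |  →0  ↓0
  @2  [0,1]  acc 48  |  →3  ↓7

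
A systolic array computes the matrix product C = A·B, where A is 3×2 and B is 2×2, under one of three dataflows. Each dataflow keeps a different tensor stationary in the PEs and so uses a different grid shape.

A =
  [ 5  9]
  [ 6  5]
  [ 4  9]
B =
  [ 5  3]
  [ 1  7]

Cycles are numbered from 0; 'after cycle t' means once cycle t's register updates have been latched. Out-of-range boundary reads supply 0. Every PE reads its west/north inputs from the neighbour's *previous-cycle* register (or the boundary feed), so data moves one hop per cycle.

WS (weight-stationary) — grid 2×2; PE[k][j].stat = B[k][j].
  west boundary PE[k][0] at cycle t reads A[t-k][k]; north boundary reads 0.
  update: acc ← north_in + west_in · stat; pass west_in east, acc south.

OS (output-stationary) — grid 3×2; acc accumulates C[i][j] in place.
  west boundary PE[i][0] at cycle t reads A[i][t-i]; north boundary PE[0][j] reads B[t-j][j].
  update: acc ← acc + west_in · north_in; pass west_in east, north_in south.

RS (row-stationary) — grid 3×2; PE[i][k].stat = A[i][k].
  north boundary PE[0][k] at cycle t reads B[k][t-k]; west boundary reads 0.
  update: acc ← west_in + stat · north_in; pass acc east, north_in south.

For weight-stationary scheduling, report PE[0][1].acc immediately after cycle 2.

PE[0][1].acc = 18

Tracing WS — 2×2 array, target PE[0][1]:
  cycle 0: PE[0][0] → acc 25, east 5, south 25
  cycle 0: PE[0][1] → acc 0, east 0, south 0
  cycle 1: PE[0][0] → acc 30, east 6, south 30
  cycle 1: PE[0][1] → acc 15, east 5, south 15
  cycle 2: PE[0][0] → acc 20, east 4, south 20
  cycle 2: PE[0][1] → acc 18, east 6, south 18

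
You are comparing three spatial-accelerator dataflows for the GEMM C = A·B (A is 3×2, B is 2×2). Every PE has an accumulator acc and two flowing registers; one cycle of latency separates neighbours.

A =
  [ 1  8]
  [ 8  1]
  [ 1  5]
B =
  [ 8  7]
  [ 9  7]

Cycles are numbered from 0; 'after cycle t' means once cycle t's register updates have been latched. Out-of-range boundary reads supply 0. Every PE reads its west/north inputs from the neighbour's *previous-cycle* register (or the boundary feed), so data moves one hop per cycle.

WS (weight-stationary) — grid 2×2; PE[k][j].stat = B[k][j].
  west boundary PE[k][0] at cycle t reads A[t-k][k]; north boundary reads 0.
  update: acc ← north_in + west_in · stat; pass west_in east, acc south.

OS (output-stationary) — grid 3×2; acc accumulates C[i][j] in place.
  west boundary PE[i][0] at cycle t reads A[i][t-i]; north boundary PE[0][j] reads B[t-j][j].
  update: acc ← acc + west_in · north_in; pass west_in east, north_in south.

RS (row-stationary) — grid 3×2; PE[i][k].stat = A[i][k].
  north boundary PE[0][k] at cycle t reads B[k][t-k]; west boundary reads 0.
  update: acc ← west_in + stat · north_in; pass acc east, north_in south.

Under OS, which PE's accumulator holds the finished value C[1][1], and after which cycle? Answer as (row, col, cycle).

Under OS, C[1][1] lands at PE[1][1]:
  c0 r1c1: 0 / 0 / 0
  c1 r1c1: 0 / 0 / 0
  c2 r1c1: 56 / 8 / 7
  c3 r1c1: 63 / 1 / 7

(row, col, cycle) = (1, 1, 3)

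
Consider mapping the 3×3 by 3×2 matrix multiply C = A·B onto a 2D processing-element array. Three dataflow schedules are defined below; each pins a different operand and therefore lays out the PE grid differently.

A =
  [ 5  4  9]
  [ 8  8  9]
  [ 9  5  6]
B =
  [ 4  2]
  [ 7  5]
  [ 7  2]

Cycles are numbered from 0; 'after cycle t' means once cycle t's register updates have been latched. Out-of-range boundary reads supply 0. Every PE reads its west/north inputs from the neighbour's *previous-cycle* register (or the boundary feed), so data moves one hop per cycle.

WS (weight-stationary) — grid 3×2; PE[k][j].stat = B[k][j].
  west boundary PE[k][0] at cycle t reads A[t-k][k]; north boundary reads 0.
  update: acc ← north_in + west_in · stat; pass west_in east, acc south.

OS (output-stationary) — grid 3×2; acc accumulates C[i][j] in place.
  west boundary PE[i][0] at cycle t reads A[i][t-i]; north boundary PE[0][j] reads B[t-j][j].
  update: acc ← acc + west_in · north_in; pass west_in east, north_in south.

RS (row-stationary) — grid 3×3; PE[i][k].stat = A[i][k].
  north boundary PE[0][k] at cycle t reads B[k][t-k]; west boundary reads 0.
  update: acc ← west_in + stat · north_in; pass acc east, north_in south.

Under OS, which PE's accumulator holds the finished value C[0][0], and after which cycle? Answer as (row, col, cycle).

(row, col, cycle) = (0, 0, 2)

Under OS, C[0][0] lands at PE[0][0]:
  step 0 · PE0,0: acc=20; fwd→5 fwd↓4
  step 1 · PE0,0: acc=48; fwd→4 fwd↓7
  step 2 · PE0,0: acc=111; fwd→9 fwd↓7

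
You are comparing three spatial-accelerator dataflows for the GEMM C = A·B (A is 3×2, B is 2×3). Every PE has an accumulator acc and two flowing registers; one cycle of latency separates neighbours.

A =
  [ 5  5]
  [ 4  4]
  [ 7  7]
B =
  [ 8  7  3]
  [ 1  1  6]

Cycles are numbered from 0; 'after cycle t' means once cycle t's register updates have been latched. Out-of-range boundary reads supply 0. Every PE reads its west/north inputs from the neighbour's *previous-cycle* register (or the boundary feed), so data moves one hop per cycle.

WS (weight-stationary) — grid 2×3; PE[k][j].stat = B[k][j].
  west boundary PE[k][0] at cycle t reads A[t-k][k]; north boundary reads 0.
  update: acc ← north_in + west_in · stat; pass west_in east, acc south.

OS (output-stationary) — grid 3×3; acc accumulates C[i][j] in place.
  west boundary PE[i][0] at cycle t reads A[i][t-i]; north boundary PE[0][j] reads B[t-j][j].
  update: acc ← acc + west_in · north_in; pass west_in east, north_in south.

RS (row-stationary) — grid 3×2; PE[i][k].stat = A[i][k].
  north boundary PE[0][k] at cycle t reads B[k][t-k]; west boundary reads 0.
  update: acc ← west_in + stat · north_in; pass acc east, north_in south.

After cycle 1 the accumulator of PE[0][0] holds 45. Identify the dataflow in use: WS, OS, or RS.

— WS: 2×3; PE[0][0] trace:
  step 0 · PE0,0: acc=40; fwd→5 fwd↓40
  step 1 · PE0,0: acc=32; fwd→4 fwd↓32
— OS: 3×3; PE[0][0] trace:
  step 0 · PE0,0: acc=40; fwd→5 fwd↓8
  step 1 · PE0,0: acc=45; fwd→5 fwd↓1
— RS: 3×2; PE[0][0] trace:
  step 0 · PE0,0: acc=40; fwd→40 fwd↓8
  step 1 · PE0,0: acc=35; fwd→35 fwd↓7

dataflow = OS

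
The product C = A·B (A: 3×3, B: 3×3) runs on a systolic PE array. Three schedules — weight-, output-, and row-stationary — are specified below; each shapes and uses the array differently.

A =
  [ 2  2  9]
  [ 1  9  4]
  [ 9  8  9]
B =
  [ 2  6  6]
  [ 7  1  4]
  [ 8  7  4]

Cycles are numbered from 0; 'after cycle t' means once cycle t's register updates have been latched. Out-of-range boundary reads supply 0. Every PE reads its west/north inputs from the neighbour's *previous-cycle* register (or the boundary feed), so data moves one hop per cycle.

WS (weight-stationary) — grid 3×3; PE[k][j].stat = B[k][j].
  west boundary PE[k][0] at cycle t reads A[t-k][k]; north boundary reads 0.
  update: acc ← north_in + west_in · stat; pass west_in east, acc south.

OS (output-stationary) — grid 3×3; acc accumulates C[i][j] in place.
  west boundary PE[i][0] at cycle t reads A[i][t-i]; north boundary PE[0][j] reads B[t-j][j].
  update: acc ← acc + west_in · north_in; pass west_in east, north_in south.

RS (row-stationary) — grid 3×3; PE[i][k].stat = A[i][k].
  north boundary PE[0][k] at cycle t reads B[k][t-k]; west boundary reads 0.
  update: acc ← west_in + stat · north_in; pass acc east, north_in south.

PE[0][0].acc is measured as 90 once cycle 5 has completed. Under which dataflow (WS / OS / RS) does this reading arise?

dataflow = OS

— WS: 3×3; PE[0][0] trace:
  c0 r0c0: 4 / 2 / 4
  c1 r0c0: 2 / 1 / 2
  c2 r0c0: 18 / 9 / 18
  c3 r0c0: 0 / 0 / 0
  c4 r0c0: 0 / 0 / 0
  c5 r0c0: 0 / 0 / 0
— OS: 3×3; PE[0][0] trace:
  c0 r0c0: 4 / 2 / 2
  c1 r0c0: 18 / 2 / 7
  c2 r0c0: 90 / 9 / 8
  c3 r0c0: 90 / 0 / 0
  c4 r0c0: 90 / 0 / 0
  c5 r0c0: 90 / 0 / 0
— RS: 3×3; PE[0][0] trace:
  c0 r0c0: 4 / 4 / 2
  c1 r0c0: 12 / 12 / 6
  c2 r0c0: 12 / 12 / 6
  c3 r0c0: 0 / 0 / 0
  c4 r0c0: 0 / 0 / 0
  c5 r0c0: 0 / 0 / 0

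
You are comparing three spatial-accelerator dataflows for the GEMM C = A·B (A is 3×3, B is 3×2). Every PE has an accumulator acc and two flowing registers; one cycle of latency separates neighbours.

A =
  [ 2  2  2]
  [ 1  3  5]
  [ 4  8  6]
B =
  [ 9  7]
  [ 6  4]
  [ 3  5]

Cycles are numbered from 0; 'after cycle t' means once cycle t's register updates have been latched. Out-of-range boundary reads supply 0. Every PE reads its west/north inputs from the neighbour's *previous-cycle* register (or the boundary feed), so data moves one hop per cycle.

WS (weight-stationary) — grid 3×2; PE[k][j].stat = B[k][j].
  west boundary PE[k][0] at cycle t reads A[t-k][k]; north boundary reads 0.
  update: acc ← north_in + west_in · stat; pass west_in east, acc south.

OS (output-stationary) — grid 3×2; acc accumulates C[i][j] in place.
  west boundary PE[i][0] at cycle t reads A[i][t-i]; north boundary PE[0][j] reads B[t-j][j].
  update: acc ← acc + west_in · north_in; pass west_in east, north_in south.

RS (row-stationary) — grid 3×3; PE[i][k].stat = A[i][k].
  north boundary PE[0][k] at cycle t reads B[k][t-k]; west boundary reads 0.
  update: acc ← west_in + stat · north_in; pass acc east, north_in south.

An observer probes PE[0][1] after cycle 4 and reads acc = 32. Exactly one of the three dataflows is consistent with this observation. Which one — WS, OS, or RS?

dataflow = OS

WS (3×2 grid), PE[0][1]:
  cycle 0: PE[0][1] → acc 0, east 0, south 0
  cycle 1: PE[0][1] → acc 14, east 2, south 14
  cycle 2: PE[0][1] → acc 7, east 1, south 7
  cycle 3: PE[0][1] → acc 28, east 4, south 28
  cycle 4: PE[0][1] → acc 0, east 0, south 0
OS (3×2 grid), PE[0][1]:
  cycle 0: PE[0][1] → acc 0, east 0, south 0
  cycle 1: PE[0][1] → acc 14, east 2, south 7
  cycle 2: PE[0][1] → acc 22, east 2, south 4
  cycle 3: PE[0][1] → acc 32, east 2, south 5
  cycle 4: PE[0][1] → acc 32, east 0, south 0
RS (3×3 grid), PE[0][1]:
  cycle 0: PE[0][1] → acc 0, east 0, south 0
  cycle 1: PE[0][1] → acc 30, east 30, south 6
  cycle 2: PE[0][1] → acc 22, east 22, south 4
  cycle 3: PE[0][1] → acc 0, east 0, south 0
  cycle 4: PE[0][1] → acc 0, east 0, south 0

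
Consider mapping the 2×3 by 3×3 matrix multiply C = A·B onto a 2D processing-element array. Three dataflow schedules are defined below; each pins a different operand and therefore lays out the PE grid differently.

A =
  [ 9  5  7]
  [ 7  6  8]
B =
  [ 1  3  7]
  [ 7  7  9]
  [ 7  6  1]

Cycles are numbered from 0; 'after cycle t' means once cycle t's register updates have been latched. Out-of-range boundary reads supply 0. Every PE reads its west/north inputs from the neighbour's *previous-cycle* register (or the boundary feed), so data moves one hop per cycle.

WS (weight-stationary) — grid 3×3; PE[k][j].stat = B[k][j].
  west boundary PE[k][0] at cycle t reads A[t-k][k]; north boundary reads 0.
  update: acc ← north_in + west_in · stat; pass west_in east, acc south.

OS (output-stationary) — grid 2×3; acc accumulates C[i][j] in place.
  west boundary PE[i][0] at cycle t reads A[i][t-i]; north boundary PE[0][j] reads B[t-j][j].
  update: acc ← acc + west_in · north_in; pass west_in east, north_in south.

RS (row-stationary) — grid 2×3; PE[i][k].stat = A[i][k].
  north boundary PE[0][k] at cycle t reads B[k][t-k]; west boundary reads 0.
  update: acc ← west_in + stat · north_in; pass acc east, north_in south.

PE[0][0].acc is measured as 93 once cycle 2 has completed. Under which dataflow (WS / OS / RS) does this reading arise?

dataflow = OS

WS [3×3] PE[0][0] across cycles:
  [0] (0,0) acc=9 (h:9 v:9)
  [1] (0,0) acc=7 (h:7 v:7)
  [2] (0,0) acc=0 (h:0 v:0)
OS [2×3] PE[0][0] across cycles:
  [0] (0,0) acc=9 (h:9 v:1)
  [1] (0,0) acc=44 (h:5 v:7)
  [2] (0,0) acc=93 (h:7 v:7)
RS [2×3] PE[0][0] across cycles:
  [0] (0,0) acc=9 (h:9 v:1)
  [1] (0,0) acc=27 (h:27 v:3)
  [2] (0,0) acc=63 (h:63 v:7)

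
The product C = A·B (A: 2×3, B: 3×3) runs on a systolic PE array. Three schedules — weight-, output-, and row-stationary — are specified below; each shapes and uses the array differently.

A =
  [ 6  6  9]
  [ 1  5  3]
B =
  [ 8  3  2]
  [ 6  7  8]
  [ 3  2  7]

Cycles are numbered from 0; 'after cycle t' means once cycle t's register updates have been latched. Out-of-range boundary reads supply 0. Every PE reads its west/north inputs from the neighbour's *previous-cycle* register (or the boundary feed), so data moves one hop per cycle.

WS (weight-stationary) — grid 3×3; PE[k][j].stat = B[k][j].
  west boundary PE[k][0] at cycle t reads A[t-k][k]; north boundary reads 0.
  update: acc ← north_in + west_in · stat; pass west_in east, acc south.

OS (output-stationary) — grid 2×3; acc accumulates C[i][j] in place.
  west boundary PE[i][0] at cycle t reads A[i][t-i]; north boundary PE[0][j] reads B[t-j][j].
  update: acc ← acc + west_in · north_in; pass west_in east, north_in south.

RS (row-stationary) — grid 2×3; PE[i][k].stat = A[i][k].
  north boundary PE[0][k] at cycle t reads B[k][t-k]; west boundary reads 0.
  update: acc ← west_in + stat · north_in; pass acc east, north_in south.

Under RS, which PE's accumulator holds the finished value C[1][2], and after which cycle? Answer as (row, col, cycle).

RS: C[1][2] accumulates in PE[1][2]:
  t=0 PE[1][2]: acc=0 h=0 v=0
  t=1 PE[1][2]: acc=0 h=0 v=0
  t=2 PE[1][2]: acc=0 h=0 v=0
  t=3 PE[1][2]: acc=47 h=47 v=3
  t=4 PE[1][2]: acc=44 h=44 v=2
  t=5 PE[1][2]: acc=63 h=63 v=7

(row, col, cycle) = (1, 2, 5)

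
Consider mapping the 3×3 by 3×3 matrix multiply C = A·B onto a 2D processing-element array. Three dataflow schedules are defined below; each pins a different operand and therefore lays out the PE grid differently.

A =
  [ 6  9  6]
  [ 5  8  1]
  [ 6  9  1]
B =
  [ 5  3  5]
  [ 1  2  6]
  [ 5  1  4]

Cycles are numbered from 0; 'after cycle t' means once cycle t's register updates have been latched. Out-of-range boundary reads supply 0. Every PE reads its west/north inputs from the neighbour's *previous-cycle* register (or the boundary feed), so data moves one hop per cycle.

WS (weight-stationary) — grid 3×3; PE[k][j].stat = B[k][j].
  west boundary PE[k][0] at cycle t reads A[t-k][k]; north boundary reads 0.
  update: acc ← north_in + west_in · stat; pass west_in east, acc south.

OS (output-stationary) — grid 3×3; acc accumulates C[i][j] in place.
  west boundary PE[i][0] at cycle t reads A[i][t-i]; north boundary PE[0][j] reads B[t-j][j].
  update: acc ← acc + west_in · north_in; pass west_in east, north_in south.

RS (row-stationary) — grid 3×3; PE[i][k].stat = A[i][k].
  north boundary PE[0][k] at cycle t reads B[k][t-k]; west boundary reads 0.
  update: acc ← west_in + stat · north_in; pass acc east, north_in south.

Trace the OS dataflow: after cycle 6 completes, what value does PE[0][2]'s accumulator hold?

PE[0][2].acc = 108

Tracing OS — 3×3 array, target PE[0][2]:
  after 0 — PE[0][1] acc=0, pass-E 0, pass-S 0
  after 0 — PE[0][2] acc=0, pass-E 0, pass-S 0
  after 1 — PE[0][1] acc=18, pass-E 6, pass-S 3
  after 1 — PE[0][2] acc=0, pass-E 0, pass-S 0
  after 2 — PE[0][1] acc=36, pass-E 9, pass-S 2
  after 2 — PE[0][2] acc=30, pass-E 6, pass-S 5
  after 3 — PE[0][1] acc=42, pass-E 6, pass-S 1
  after 3 — PE[0][2] acc=84, pass-E 9, pass-S 6
  after 4 — PE[0][1] acc=42, pass-E 0, pass-S 0
  after 4 — PE[0][2] acc=108, pass-E 6, pass-S 4
  after 5 — PE[0][1] acc=42, pass-E 0, pass-S 0
  after 5 — PE[0][2] acc=108, pass-E 0, pass-S 0
  after 6 — PE[0][1] acc=42, pass-E 0, pass-S 0
  after 6 — PE[0][2] acc=108, pass-E 0, pass-S 0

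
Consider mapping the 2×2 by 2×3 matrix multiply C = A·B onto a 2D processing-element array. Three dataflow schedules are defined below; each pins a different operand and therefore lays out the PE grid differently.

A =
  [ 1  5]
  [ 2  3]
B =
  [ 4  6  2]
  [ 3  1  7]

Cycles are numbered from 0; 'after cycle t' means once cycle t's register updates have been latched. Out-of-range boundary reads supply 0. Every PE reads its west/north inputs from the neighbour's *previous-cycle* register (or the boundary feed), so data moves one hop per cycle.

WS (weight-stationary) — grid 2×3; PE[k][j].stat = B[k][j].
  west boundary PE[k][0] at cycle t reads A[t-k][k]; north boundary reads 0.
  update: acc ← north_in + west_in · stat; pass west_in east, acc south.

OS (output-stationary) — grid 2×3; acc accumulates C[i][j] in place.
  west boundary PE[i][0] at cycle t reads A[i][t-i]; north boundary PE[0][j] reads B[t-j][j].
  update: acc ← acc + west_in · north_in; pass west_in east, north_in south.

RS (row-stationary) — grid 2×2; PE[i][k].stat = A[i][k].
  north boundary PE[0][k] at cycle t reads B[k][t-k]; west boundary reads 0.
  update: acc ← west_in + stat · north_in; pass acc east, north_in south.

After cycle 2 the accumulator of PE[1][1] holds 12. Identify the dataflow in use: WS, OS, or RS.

dataflow = OS

— WS: 2×3; PE[1][1] trace:
  after 0 — PE[1][1] acc=0, pass-E 0, pass-S 0
  after 1 — PE[1][1] acc=0, pass-E 0, pass-S 0
  after 2 — PE[1][1] acc=11, pass-E 5, pass-S 11
— OS: 2×3; PE[1][1] trace:
  after 0 — PE[1][1] acc=0, pass-E 0, pass-S 0
  after 1 — PE[1][1] acc=0, pass-E 0, pass-S 0
  after 2 — PE[1][1] acc=12, pass-E 2, pass-S 6
— RS: 2×2; PE[1][1] trace:
  after 0 — PE[1][1] acc=0, pass-E 0, pass-S 0
  after 1 — PE[1][1] acc=0, pass-E 0, pass-S 0
  after 2 — PE[1][1] acc=17, pass-E 17, pass-S 3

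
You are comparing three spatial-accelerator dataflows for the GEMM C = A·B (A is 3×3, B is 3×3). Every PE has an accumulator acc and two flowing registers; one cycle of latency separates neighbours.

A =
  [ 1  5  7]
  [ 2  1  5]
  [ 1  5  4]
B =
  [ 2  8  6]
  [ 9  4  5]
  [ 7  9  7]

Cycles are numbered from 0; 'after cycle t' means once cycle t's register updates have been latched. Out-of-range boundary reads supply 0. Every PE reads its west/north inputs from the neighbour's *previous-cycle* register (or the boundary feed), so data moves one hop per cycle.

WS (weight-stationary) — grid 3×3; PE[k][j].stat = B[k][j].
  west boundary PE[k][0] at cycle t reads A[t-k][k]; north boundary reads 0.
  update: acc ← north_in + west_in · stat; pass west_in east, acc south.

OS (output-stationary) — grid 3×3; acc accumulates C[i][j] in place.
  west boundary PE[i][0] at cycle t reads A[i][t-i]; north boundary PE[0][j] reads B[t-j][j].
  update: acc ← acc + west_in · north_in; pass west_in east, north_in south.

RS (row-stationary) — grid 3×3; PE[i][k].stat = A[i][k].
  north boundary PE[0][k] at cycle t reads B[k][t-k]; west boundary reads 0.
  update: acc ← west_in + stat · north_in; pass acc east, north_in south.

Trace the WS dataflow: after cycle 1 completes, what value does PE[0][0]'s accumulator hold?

PE[0][0].acc = 4

Tracing WS — 3×3 array, target PE[0][0]:
  0: (0,0).acc=2  regs=<1,2>
  1: (0,0).acc=4  regs=<2,4>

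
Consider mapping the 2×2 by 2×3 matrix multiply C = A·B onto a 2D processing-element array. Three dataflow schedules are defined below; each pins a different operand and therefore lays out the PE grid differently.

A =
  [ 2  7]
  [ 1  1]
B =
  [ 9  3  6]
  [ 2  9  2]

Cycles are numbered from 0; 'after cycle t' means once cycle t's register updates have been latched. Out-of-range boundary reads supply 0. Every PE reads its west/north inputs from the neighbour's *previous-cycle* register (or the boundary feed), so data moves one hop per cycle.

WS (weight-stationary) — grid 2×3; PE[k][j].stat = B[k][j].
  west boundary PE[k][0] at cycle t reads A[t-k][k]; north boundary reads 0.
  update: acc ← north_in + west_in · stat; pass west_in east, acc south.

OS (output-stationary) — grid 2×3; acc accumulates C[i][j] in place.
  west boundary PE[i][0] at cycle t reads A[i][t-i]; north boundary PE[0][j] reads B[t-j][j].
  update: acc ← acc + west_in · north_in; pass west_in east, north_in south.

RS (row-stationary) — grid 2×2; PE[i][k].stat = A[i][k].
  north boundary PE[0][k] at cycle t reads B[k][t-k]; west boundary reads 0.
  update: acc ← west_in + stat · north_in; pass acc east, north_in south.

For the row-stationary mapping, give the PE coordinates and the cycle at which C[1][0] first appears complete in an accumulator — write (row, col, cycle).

(row, col, cycle) = (1, 1, 2)

RS — PE[1][1] is where C[1][0] collects:
  t=0 PE[1][1]: acc=0 h=0 v=0
  t=1 PE[1][1]: acc=0 h=0 v=0
  t=2 PE[1][1]: acc=11 h=11 v=2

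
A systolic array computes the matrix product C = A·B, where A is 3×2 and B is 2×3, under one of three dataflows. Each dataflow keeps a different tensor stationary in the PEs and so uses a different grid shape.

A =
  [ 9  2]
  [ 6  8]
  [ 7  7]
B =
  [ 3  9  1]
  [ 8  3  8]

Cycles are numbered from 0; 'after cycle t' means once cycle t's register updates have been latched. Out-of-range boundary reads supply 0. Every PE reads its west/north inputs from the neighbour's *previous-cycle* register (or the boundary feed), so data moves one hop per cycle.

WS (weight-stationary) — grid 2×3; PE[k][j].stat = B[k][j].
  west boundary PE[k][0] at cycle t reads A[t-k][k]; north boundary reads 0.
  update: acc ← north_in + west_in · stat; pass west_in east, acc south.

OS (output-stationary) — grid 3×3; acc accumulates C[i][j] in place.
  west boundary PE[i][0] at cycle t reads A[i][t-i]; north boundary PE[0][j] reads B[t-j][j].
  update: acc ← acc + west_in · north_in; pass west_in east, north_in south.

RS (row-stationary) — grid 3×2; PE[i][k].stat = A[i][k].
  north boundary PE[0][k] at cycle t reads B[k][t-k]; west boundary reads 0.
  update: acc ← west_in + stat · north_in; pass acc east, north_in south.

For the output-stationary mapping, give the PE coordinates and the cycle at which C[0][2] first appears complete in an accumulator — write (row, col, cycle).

(row, col, cycle) = (0, 2, 3)

OS: C[0][2] accumulates in PE[0][2]:
  [0] (0,2) acc=0 (h:0 v:0)
  [1] (0,2) acc=0 (h:0 v:0)
  [2] (0,2) acc=9 (h:9 v:1)
  [3] (0,2) acc=25 (h:2 v:8)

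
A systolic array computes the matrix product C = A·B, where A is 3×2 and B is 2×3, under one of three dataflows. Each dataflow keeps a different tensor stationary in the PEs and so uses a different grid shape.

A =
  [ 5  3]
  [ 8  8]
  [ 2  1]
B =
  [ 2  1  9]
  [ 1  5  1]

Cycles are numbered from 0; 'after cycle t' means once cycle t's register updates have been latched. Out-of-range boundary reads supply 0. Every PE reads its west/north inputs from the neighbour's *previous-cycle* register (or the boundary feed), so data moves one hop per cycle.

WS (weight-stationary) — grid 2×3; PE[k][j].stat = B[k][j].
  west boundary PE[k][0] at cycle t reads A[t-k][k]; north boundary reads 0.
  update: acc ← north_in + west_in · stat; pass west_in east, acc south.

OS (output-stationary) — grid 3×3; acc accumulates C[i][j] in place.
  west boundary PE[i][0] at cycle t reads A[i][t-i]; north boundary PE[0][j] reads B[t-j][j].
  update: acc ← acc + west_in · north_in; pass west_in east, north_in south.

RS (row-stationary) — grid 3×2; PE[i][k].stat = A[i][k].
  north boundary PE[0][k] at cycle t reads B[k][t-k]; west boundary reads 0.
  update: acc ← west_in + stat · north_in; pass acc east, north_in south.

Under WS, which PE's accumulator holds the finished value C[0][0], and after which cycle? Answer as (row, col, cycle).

(row, col, cycle) = (1, 0, 1)

Under WS, C[0][0] lands at PE[1][0]:
  step 0 · PE1,0: acc=0; fwd→0 fwd↓0
  step 1 · PE1,0: acc=13; fwd→3 fwd↓13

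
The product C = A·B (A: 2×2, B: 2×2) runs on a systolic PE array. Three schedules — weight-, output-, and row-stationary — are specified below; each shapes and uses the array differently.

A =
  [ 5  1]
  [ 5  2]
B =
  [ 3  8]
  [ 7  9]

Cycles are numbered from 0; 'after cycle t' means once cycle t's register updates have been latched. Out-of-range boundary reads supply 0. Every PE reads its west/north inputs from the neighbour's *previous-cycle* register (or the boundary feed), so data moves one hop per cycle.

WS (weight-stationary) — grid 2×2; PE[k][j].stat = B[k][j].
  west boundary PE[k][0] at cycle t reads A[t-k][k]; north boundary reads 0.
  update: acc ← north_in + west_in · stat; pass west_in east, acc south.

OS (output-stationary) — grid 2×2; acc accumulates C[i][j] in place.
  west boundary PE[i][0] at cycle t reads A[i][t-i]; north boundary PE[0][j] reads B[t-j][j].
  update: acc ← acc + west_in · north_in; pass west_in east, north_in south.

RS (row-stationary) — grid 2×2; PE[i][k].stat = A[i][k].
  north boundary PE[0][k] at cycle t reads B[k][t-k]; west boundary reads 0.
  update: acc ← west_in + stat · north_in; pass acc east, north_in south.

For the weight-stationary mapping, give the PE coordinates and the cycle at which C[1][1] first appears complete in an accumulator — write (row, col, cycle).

WS — PE[1][1] is where C[1][1] collects:
  0: (1,1).acc=0  regs=<0,0>
  1: (1,1).acc=0  regs=<0,0>
  2: (1,1).acc=49  regs=<1,49>
  3: (1,1).acc=58  regs=<2,58>

(row, col, cycle) = (1, 1, 3)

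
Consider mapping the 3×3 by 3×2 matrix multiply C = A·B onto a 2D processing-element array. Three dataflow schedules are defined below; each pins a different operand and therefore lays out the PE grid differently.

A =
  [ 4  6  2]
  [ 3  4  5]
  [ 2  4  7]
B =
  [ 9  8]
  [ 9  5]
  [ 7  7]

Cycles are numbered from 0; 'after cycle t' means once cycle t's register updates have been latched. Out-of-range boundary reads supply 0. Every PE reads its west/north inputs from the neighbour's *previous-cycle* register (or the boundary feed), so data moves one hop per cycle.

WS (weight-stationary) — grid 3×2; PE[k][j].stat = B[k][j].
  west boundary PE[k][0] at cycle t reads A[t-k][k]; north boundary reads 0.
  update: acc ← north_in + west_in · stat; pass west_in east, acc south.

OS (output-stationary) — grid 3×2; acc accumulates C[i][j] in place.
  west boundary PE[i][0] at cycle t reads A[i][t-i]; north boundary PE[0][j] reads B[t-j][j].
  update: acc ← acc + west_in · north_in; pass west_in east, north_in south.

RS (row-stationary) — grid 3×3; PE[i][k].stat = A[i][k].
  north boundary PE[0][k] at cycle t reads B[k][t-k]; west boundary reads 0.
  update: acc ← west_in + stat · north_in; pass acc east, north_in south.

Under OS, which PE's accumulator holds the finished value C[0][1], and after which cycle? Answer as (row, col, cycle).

Under OS, C[0][1] lands at PE[0][1]:
  @0  [0,1]  acc 0  |  →0  ↓0
  @1  [0,1]  acc 32  |  →4  ↓8
  @2  [0,1]  acc 62  |  →6  ↓5
  @3  [0,1]  acc 76  |  →2  ↓7

(row, col, cycle) = (0, 1, 3)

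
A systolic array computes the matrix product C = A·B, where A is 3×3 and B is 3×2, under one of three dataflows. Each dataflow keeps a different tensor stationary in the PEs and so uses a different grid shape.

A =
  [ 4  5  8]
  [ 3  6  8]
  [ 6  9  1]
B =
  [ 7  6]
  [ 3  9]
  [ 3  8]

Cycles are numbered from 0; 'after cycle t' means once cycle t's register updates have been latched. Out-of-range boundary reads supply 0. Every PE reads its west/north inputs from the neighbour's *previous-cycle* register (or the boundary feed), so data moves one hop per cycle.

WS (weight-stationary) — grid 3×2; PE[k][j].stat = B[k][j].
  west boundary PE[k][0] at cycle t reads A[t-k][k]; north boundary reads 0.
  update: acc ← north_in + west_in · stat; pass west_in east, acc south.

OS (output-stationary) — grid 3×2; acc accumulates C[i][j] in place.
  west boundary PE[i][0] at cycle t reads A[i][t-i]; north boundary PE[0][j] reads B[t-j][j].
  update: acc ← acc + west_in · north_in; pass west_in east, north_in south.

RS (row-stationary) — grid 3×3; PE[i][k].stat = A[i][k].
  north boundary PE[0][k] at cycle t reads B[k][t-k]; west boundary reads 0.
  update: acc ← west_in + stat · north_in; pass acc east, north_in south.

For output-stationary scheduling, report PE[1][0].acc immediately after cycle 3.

OS (3×2). Following PE[1][0] plus its west/north inputs:
  t=0 PE[0][0]: acc=28 h=4 v=7
  t=0 PE[1][0]: acc=0 h=0 v=0
  t=1 PE[0][0]: acc=43 h=5 v=3
  t=1 PE[1][0]: acc=21 h=3 v=7
  t=2 PE[0][0]: acc=67 h=8 v=3
  t=2 PE[1][0]: acc=39 h=6 v=3
  t=3 PE[0][0]: acc=67 h=0 v=0
  t=3 PE[1][0]: acc=63 h=8 v=3

PE[1][0].acc = 63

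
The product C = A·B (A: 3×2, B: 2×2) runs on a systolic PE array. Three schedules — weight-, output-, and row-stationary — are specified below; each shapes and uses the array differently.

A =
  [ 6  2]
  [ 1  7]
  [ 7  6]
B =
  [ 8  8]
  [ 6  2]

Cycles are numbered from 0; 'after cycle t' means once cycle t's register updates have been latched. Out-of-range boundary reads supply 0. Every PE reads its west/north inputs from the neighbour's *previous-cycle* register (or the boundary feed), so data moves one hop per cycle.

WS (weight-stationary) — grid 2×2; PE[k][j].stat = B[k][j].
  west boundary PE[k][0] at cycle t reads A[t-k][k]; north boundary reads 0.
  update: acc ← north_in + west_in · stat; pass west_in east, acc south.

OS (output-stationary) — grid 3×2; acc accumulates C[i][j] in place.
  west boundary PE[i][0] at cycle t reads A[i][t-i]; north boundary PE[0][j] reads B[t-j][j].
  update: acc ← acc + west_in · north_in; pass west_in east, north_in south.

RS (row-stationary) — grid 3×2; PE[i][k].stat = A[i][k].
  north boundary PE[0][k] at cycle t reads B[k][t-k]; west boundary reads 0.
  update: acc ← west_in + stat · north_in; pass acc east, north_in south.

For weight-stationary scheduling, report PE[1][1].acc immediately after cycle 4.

WS on a 2×2 grid — tracing PE[1][1] and its feeders:
  step 0 · PE0,1: acc=0; fwd→0 fwd↓0
  step 0 · PE1,0: acc=0; fwd→0 fwd↓0
  step 0 · PE1,1: acc=0; fwd→0 fwd↓0
  step 1 · PE0,1: acc=48; fwd→6 fwd↓48
  step 1 · PE1,0: acc=60; fwd→2 fwd↓60
  step 1 · PE1,1: acc=0; fwd→0 fwd↓0
  step 2 · PE0,1: acc=8; fwd→1 fwd↓8
  step 2 · PE1,0: acc=50; fwd→7 fwd↓50
  step 2 · PE1,1: acc=52; fwd→2 fwd↓52
  step 3 · PE0,1: acc=56; fwd→7 fwd↓56
  step 3 · PE1,0: acc=92; fwd→6 fwd↓92
  step 3 · PE1,1: acc=22; fwd→7 fwd↓22
  step 4 · PE0,1: acc=0; fwd→0 fwd↓0
  step 4 · PE1,0: acc=0; fwd→0 fwd↓0
  step 4 · PE1,1: acc=68; fwd→6 fwd↓68

PE[1][1].acc = 68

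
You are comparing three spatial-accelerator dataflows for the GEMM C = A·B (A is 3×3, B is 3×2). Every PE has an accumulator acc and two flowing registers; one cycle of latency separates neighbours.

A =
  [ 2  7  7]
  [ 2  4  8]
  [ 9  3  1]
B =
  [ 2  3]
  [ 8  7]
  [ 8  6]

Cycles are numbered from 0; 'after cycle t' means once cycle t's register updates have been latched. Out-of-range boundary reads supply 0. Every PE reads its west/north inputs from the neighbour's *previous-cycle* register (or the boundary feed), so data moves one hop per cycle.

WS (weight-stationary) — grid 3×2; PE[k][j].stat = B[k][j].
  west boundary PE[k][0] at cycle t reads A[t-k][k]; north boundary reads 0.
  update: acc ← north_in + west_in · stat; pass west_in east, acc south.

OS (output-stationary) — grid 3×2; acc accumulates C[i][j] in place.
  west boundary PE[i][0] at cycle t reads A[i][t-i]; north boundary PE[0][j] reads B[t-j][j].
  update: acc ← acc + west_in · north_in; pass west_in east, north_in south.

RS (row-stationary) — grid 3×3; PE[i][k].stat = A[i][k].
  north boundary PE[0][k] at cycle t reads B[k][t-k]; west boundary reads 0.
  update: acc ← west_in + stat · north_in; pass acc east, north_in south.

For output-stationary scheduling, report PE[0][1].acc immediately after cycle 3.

PE[0][1].acc = 97

OS (3×2). Following PE[0][1] plus its west/north inputs:
  after 0 — PE[0][0] acc=4, pass-E 2, pass-S 2
  after 0 — PE[0][1] acc=0, pass-E 0, pass-S 0
  after 1 — PE[0][0] acc=60, pass-E 7, pass-S 8
  after 1 — PE[0][1] acc=6, pass-E 2, pass-S 3
  after 2 — PE[0][0] acc=116, pass-E 7, pass-S 8
  after 2 — PE[0][1] acc=55, pass-E 7, pass-S 7
  after 3 — PE[0][0] acc=116, pass-E 0, pass-S 0
  after 3 — PE[0][1] acc=97, pass-E 7, pass-S 6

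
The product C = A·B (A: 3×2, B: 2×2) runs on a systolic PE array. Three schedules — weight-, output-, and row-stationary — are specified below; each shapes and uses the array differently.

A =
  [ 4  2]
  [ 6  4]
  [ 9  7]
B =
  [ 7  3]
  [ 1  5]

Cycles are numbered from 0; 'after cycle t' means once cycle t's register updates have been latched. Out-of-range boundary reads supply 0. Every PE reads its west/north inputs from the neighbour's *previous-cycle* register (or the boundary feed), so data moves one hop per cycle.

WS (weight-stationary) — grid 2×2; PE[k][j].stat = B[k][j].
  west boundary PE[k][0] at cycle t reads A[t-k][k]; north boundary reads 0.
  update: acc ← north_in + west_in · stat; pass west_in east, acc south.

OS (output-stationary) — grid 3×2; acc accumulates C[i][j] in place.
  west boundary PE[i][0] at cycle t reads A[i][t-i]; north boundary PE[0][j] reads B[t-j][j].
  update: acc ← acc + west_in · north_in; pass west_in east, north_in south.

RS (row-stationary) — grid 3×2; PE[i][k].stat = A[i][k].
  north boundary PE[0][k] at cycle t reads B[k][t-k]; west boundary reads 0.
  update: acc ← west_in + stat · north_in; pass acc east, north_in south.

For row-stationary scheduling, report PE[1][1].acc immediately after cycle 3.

RS on a 3×2 grid — tracing PE[1][1] and its feeders:
  step 0 · PE0,1: acc=0; fwd→0 fwd↓0
  step 0 · PE1,0: acc=0; fwd→0 fwd↓0
  step 0 · PE1,1: acc=0; fwd→0 fwd↓0
  step 1 · PE0,1: acc=30; fwd→30 fwd↓1
  step 1 · PE1,0: acc=42; fwd→42 fwd↓7
  step 1 · PE1,1: acc=0; fwd→0 fwd↓0
  step 2 · PE0,1: acc=22; fwd→22 fwd↓5
  step 2 · PE1,0: acc=18; fwd→18 fwd↓3
  step 2 · PE1,1: acc=46; fwd→46 fwd↓1
  step 3 · PE0,1: acc=0; fwd→0 fwd↓0
  step 3 · PE1,0: acc=0; fwd→0 fwd↓0
  step 3 · PE1,1: acc=38; fwd→38 fwd↓5

PE[1][1].acc = 38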